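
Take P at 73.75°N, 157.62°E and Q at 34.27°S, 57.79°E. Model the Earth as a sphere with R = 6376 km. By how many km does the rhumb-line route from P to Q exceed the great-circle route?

537 km

Great circle: cos σ = sin φ₁ sin φ₂ + cos φ₁ cos φ₂ cos Δλ,  σ = 2.1896 rad → d_gc = 13961.0 km
Rhumb line: Δψ = -2.5839, q = Δφ/Δψ = 0.7296, d_rh = R√(Δφ²+q²Δλ²) = 14498.3 km
Excess = 14498.3 − 13961.0 = 537.3 ≈ 537 km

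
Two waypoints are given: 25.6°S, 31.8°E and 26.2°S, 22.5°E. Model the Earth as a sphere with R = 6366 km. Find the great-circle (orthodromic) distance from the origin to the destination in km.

Haversine: a = sin²(Δφ/2)+cos φ₁ cos φ₂ sin²(Δλ/2) = 0.00535;  σ = 2·atan2(√a,√(1−a))
σ = 8.386° → d = Rσ = 6366·0.14636 = 932 km

932 km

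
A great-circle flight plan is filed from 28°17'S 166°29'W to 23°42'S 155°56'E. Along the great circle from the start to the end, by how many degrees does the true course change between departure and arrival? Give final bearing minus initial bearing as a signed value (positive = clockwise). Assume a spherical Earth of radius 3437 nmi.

Initial bearing θ₁ = atan2(sin Δλ cos φ₂, cos φ₁ sin φ₂ − sin φ₁ cos φ₂ cos Δλ) = 268.96°
Final bearing θ₂ = (initial bearing from the destination back to the start) + 180° = 285.94°
Δθ = θ₂ − θ₁ = +17.0°

+17.0°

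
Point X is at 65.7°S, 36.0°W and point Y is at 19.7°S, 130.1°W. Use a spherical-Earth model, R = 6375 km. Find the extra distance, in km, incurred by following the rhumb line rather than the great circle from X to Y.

Great circle: cos σ = sin φ₁ sin φ₂ + cos φ₁ cos φ₂ cos Δλ,  σ = 1.2875 rad → d_gc = 8207.8 km
Rhumb line: Δψ = +1.1849, q = Δφ/Δψ = 0.6775, d_rh = R√(Δφ²+q²Δλ²) = 8747.5 km
Excess = 8747.5 − 8207.8 = 539.7 ≈ 540 km

540 km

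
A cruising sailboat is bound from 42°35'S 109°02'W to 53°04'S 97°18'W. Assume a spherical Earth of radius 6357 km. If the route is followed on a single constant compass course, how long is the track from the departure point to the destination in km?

1452 km

Δψ = ln[tan(π/4+φ₂/2)/tan(π/4+φ₁/2)] = -0.2738;  Δφ = -0.1830 rad,  Δλ = +0.2048 rad
q = Δφ/Δψ = 0.6682
d = R·√(Δφ² + q²Δλ²) = 6357·0.22847 = 1452 km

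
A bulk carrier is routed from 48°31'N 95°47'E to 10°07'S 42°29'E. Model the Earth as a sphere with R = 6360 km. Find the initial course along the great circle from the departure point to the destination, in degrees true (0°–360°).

N = sin Δλ·cos φ₂ = -0.7893;  D = cos φ₁ sin φ₂ − sin φ₁ cos φ₂ cos Δλ = -0.5571
initial course = atan2(N, D) = 234.79°

234.8°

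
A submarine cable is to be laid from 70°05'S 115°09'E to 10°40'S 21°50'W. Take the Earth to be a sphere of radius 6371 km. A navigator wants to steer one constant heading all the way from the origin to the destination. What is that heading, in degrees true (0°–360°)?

303.0°

Meridional parts: M(φ₁)=-1.7397, M(φ₂)=-0.1873 → ΔM = +1.5524;  Δλ = -2.3908 rad
tan C = Δλ / ΔM = -1.5401 → C = 303.00°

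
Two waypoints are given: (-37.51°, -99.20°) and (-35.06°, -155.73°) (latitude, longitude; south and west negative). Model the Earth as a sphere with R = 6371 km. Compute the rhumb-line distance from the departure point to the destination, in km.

5073 km

Rhumb course C = atan2(Δλ, Δψ) with Δψ = ln[tan(π/4+φ₂/2)/tan(π/4+φ₁/2)] = +0.0531, Δλ = -0.9866 → C = 273.08°
d = R·|Δφ| / |cos C| = 6371·0.04276 / 0.05370 = 5073 km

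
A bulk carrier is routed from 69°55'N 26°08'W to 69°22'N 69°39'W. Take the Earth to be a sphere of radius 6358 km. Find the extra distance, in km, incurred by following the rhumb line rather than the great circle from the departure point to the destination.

Great circle: cos σ = sin φ₁ sin φ₂ + cos φ₁ cos φ₂ cos Δλ,  σ = 0.2588 rad → d_gc = 1645.4 km
Rhumb line: Δψ = -0.0276, q = Δφ/Δψ = 0.3479, d_rh = R√(Δφ²+q²Δλ²) = 1681.0 km
Excess = 1681.0 − 1645.4 = 35.6 ≈ 36 km

36 km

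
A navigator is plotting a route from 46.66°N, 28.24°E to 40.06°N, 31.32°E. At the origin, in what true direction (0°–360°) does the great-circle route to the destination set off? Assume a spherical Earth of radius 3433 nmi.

160.2°

θ = atan2( sin Δλ·cos φ₂ ,  cos φ₁ sin φ₂ − sin φ₁ cos φ₂ cos Δλ )
  = atan2(+0.0411, -0.1141) = 160.19°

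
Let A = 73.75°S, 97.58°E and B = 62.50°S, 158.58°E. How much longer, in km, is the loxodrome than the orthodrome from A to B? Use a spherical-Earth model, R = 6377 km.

Great circle: cos σ = sin φ₁ sin φ₂ + cos φ₁ cos φ₂ cos Δλ,  σ = 0.4172 rad → d_gc = 2660.6 km
Rhumb line: Δψ = +0.5388, q = Δφ/Δψ = 0.3644, d_rh = R√(Δφ²+q²Δλ²) = 2772.9 km
Excess = 2772.9 − 2660.6 = 112.3 ≈ 112 km

112 km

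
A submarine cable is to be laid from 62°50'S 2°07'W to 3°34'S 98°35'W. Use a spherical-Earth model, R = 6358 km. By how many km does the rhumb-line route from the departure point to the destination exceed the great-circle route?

514 km

Great circle: cos σ = sin φ₁ sin φ₂ + cos φ₁ cos φ₂ cos Δλ,  σ = 1.5668 rad → d_gc = 9961.5 km
Rhumb line: Δψ = +1.3581, q = Δφ/Δψ = 0.7616, d_rh = R√(Δφ²+q²Δλ²) = 10475.1 km
Excess = 10475.1 − 9961.5 = 513.6 ≈ 514 km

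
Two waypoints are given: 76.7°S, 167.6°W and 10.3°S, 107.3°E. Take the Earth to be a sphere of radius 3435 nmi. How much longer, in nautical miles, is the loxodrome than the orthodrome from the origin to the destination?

Great circle: cos σ = sin φ₁ sin φ₂ + cos φ₁ cos φ₂ cos Δλ,  σ = 1.3762 rad → d_gc = 4727.4 nmi
Rhumb line: Δψ = +1.9684, q = Δφ/Δψ = 0.5888, d_rh = R√(Δφ²+q²Δλ²) = 4987.0 nmi
Excess = 4987.0 − 4727.4 = 259.6 ≈ 260 nmi

260 nmi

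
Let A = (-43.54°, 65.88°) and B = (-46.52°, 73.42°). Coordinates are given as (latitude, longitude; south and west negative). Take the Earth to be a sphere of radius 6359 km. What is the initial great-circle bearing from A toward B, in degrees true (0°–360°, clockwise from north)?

N = sin Δλ·cos φ₂ = +0.0903;  D = cos φ₁ sin φ₂ − sin φ₁ cos φ₂ cos Δλ = -0.0561
initial course = atan2(N, D) = 121.85°

121.8°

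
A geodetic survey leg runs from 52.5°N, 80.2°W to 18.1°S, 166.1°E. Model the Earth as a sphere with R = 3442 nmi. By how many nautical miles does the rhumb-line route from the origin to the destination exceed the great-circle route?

Great circle: cos σ = sin φ₁ sin φ₂ + cos φ₁ cos φ₂ cos Δλ,  σ = 2.0704 rad → d_gc = 7126.2 nmi
Rhumb line: Δψ = -1.4017, q = Δφ/Δψ = 0.8791, d_rh = R√(Δφ²+q²Δλ²) = 7351.3 nmi
Excess = 7351.3 − 7126.2 = 225.1 ≈ 225 nmi

225 nmi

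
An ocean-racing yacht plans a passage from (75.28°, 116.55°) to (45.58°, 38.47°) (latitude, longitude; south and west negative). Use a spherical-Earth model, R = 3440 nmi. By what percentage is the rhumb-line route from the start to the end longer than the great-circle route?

Great circle: σ = 0.7561 rad → d_gc = Rσ = 2601.0 nmi
Rhumb: Δφ = -0.5184, Δλ = -1.3628, Δψ = -1.1509, q = Δφ/Δψ = 0.4504 → d_rh = R√(Δφ²+q²Δλ²) = 2763.7 nmi
Excess = (2763.7 − 2601.0) / 2601.0 = 162.7 / 2601.0 = 6.26% ≈ 6.3%

6.3%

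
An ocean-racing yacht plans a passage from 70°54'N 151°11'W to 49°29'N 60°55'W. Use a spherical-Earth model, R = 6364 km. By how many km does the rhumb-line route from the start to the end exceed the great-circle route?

425 km

Great circle: cos σ = sin φ₁ sin φ₂ + cos φ₁ cos φ₂ cos Δλ,  σ = 0.7708 rad → d_gc = 4905.2 km
Rhumb line: Δψ = -0.7856, q = Δφ/Δψ = 0.4758, d_rh = R√(Δφ²+q²Δλ²) = 5330.5 km
Excess = 5330.5 − 4905.2 = 425.3 ≈ 425 km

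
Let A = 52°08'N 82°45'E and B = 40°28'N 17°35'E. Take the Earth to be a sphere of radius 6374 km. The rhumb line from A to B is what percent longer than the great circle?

3.1%

Great circle: σ = 0.7835 rad → d_gc = Rσ = 4993.8 km
Rhumb: Δφ = -0.2036, Δλ = -1.1374, Δψ = -0.2964, q = Δφ/Δψ = 0.6871 → d_rh = R√(Δφ²+q²Δλ²) = 5147.2 km
Excess = (5147.2 − 4993.8) / 4993.8 = 153.4 / 4993.8 = 3.07% ≈ 3.1%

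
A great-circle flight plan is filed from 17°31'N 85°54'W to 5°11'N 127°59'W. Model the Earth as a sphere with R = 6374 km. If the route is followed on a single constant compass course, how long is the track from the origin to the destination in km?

4782 km

Δψ = ln[tan(π/4+φ₂/2)/tan(π/4+φ₁/2)] = -0.2200;  Δφ = -0.2153 rad,  Δλ = -0.7345 rad
q = Δφ/Δψ = 0.9784
d = R·√(Δφ² + q²Δλ²) = 6374·0.75017 = 4782 km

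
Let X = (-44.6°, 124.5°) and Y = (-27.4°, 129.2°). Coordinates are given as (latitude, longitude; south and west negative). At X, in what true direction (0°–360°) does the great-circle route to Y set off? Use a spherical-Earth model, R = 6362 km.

13.9°

N = sin Δλ·cos φ₂ = +0.0727;  D = cos φ₁ sin φ₂ − sin φ₁ cos φ₂ cos Δλ = +0.2936
initial course = atan2(N, D) = 13.92°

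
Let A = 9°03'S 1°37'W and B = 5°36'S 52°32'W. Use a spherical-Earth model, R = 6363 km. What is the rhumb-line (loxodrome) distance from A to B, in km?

5621 km

Δψ = ln[tan(π/4+φ₂/2)/tan(π/4+φ₁/2)] = +0.0607;  Δφ = +0.0602 rad,  Δλ = -0.8887 rad
q = Δφ/Δψ = 0.9917
d = R·√(Δφ² + q²Δλ²) = 6363·0.88333 = 5621 km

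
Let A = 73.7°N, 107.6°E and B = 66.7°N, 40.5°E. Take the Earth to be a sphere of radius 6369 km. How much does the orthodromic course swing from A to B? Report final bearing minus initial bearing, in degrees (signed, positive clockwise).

Initial bearing θ₁ = atan2(sin Δλ cos φ₂, cos φ₁ sin φ₂ − sin φ₁ cos φ₂ cos Δλ) = 286.81°
Final bearing θ₂ = (initial bearing from the destination back to the start) + 180° = 222.79°
Δθ = θ₂ − θ₁ = -64.0°

-64.0°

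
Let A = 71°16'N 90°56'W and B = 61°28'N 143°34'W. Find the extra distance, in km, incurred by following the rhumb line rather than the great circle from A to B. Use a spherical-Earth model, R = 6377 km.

76 km

Great circle: cos σ = sin φ₁ sin φ₂ + cos φ₁ cos φ₂ cos Δλ,  σ = 0.3895 rad → d_gc = 2483.75 km
Rhumb line: Δψ = -0.4328, q = Δφ/Δψ = 0.3952, d_rh = R√(Δφ²+q²Δλ²) = 2559.30 km
Excess = 2559.30 − 2483.75 = 75.55 ≈ 76 km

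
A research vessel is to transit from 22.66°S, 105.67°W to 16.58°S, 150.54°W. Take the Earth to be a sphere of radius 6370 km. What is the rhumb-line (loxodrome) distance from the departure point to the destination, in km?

4745 km

Rhumb course C = atan2(Δλ, Δψ) with Δψ = ln[tan(π/4+φ₂/2)/tan(π/4+φ₁/2)] = +0.1127, Δλ = -0.7831 → C = 278.19°
d = R·|Δφ| / |cos C| = 6370·0.10612 / 0.14247 = 4745 km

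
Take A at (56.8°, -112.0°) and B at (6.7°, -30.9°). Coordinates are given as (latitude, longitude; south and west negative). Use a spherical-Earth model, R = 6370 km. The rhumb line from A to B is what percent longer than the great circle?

3.1%

Great circle: σ = 1.3880 rad → d_gc = Rσ = 8841.7 km
Rhumb: Δφ = -0.8744, Δλ = +1.4155, Δψ = -1.0931, q = Δφ/Δψ = 0.8000 → d_rh = R√(Δφ²+q²Δλ²) = 9113.1 km
Excess = (9113.1 − 8841.7) / 8841.7 = 271.4 / 8841.7 = 3.07% ≈ 3.1%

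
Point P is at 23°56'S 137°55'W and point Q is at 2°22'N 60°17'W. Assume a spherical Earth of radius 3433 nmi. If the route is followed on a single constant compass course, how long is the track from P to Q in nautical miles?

Δψ = ln[tan(π/4+φ₂/2)/tan(π/4+φ₁/2)] = +0.4717;  Δφ = +0.4590 rad,  Δλ = +1.3550 rad
q = Δφ/Δψ = 0.9730
d = R·√(Δφ² + q²Δλ²) = 3433·1.39605 = 4793 nmi

4793 nmi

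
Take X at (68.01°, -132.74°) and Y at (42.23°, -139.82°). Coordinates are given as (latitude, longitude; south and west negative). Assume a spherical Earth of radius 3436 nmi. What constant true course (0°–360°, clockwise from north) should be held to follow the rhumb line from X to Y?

Meridional parts: M(φ₁)=+1.6384, M(φ₂)=+0.8146 → ΔM = -0.8238;  Δλ = -0.1236 rad
tan C = Δλ / ΔM = +0.1500 → C = 188.53°

188.5°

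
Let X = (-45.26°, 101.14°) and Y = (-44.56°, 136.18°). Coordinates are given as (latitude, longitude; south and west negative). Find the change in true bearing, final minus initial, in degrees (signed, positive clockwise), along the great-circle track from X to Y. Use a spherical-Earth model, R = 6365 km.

Initial bearing θ₁ = atan2(sin Δλ cos φ₂, cos φ₁ sin φ₂ − sin φ₁ cos φ₂ cos Δλ) = 101.00°
Final bearing θ₂ = (initial bearing from the destination back to the start) + 180° = 75.87°
Δθ = θ₂ − θ₁ = -25.1°

-25.1°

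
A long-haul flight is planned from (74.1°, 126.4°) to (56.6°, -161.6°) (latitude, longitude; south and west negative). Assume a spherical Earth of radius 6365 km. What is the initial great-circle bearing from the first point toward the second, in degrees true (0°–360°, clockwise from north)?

82.9°

θ = atan2( sin Δλ·cos φ₂ ,  cos φ₁ sin φ₂ − sin φ₁ cos φ₂ cos Δλ )
  = atan2(+0.5235, +0.0651) = 82.91°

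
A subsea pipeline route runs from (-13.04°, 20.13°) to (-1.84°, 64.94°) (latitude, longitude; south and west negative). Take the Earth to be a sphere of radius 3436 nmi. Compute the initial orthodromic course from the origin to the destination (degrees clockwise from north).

79.6°

θ = atan2( sin Δλ·cos φ₂ ,  cos φ₁ sin φ₂ − sin φ₁ cos φ₂ cos Δλ )
  = atan2(+0.7044, +0.1287) = 79.64°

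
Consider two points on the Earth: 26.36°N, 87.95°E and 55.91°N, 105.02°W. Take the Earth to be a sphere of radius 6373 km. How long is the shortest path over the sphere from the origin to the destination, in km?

Haversine: a = sin²(Δφ/2)+cos φ₁ cos φ₂ sin²(Δλ/2) = 0.56085;  σ = 2·atan2(√a,√(1−a))
σ = 96.990° → d = Rσ = 6373·1.69279 = 10788 km

10788 km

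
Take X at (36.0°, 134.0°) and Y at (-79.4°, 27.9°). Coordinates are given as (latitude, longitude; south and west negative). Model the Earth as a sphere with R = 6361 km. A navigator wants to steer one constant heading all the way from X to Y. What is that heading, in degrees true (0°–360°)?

211.2°

Δψ = ln[tan(π/4+φ₂/2)/tan(π/4+φ₁/2)] = -3.0519
Δλ = -1.8518 rad (taken the short way round)
course = atan2(Δλ, Δψ) = 211.25°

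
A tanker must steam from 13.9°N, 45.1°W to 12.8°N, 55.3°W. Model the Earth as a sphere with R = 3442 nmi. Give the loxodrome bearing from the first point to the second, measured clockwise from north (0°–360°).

263.7°

Δψ = ln[tan(π/4+φ₂/2)/tan(π/4+φ₁/2)] = -0.0197
Δλ = -0.1780 rad (taken the short way round)
course = atan2(Δλ, Δψ) = 263.68°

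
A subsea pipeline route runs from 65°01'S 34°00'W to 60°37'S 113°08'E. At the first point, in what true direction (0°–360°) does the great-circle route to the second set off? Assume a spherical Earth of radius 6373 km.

160.2°

N = sin Δλ·cos φ₂ = +0.2663;  D = cos φ₁ sin φ₂ − sin φ₁ cos φ₂ cos Δλ = -0.7416
initial course = atan2(N, D) = 160.25°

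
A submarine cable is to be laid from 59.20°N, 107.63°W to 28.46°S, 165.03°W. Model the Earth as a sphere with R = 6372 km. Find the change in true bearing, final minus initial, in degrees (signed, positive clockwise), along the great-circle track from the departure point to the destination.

-22.7°

At departure: θ₁ = atan2(sin Δλ cos φ₂, cos φ₁ sin φ₂ − sin φ₁ cos φ₂ cos Δλ) = 228.69°
At arrival: θ₂ = atan2(sin Δλ cos φ₁, −cos φ₂ sin φ₁ + sin φ₂ cos φ₁ cos Δλ) = 205.94°
Δθ = θ₂ − θ₁ = -22.7°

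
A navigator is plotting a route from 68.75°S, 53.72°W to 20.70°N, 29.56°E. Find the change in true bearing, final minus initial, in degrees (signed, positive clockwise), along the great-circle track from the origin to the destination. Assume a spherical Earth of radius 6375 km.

At departure: θ₁ = atan2(sin Δλ cos φ₂, cos φ₁ sin φ₂ − sin φ₁ cos φ₂ cos Δλ) = 76.09°
At arrival: θ₂ = atan2(sin Δλ cos φ₁, −cos φ₂ sin φ₁ + sin φ₂ cos φ₁ cos Δλ) = 22.09°
Δθ = θ₂ − θ₁ = -54.0°

-54.0°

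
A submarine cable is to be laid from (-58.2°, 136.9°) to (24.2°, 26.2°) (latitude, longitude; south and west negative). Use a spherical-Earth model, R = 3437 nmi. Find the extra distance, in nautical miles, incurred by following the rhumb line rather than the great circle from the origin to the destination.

Great circle: cos σ = sin φ₁ sin φ₂ + cos φ₁ cos φ₂ cos Δλ,  σ = 2.1156 rad → d_gc = 7271.5 nmi
Rhumb line: Δψ = +1.6913, q = Δφ/Δψ = 0.8503, d_rh = R√(Δφ²+q²Δλ²) = 7504.5 nmi
Excess = 7504.5 − 7271.5 = 233.0 ≈ 233 nmi

233 nmi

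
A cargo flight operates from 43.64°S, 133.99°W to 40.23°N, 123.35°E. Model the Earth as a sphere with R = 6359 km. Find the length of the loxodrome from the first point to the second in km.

13897 km

Δψ = ln[tan(π/4+φ₂/2)/tan(π/4+φ₁/2)] = +1.6164;  Δφ = +1.4638 rad,  Δλ = -1.7918 rad
q = Δφ/Δψ = 0.9056
d = R·√(Δφ² + q²Δλ²) = 6359·2.18535 = 13897 km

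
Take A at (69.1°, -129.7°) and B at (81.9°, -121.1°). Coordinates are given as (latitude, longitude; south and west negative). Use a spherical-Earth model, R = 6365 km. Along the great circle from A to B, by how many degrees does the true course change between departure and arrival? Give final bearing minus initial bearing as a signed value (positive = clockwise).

+8.4°

Initial bearing θ₁ = atan2(sin Δλ cos φ₂, cos φ₁ sin φ₂ − sin φ₁ cos φ₂ cos Δλ) = 5.40°
Final bearing θ₂ = (initial bearing from the destination back to the start) + 180° = 13.78°
Δθ = θ₂ − θ₁ = +8.4°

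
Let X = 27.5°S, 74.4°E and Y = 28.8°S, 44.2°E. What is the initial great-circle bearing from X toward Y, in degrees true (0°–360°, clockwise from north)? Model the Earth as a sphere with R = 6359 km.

θ = atan2( sin Δλ·cos φ₂ ,  cos φ₁ sin φ₂ − sin φ₁ cos φ₂ cos Δλ )
  = atan2(-0.4408, -0.0776) = 260.01°

260.0°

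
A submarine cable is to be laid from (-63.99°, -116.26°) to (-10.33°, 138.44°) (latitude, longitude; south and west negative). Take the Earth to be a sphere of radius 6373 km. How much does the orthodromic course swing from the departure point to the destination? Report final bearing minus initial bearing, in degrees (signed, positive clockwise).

+83.1°

Initial bearing θ₁ = atan2(sin Δλ cos φ₂, cos φ₁ sin φ₂ − sin φ₁ cos φ₂ cos Δλ) = 251.80°
Final bearing θ₂ = (initial bearing from the destination back to the start) + 180° = 334.95°
Δθ = θ₂ − θ₁ = +83.1°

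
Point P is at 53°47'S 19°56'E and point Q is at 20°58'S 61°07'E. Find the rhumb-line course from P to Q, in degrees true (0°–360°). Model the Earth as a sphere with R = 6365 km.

44.0°

Meridional parts: M(φ₁)=-1.1178, M(φ₂)=-0.3744 → ΔM = +0.7434;  Δλ = +0.7188 rad
tan C = Δλ / ΔM = +0.9669 → C = 44.04°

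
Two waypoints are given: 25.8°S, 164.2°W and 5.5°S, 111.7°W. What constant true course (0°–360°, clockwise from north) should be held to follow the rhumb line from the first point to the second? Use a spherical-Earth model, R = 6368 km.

68.0°

Meridional parts: M(φ₁)=-0.4663, M(φ₂)=-0.0961 → ΔM = +0.3702;  Δλ = +0.9163 rad
tan C = Δλ / ΔM = +2.4752 → C = 68.00°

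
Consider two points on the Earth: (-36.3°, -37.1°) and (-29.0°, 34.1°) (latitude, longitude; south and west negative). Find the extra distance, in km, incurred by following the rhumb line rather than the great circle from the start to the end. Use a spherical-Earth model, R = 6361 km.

Great circle: cos σ = sin φ₁ sin φ₂ + cos φ₁ cos φ₂ cos Δλ,  σ = 1.0308 rad → d_gc = 6556.6 km
Rhumb line: Δψ = +0.1515, q = Δφ/Δψ = 0.8409, d_rh = R√(Δφ²+q²Δλ²) = 6696.6 km
Excess = 6696.6 − 6556.6 = 140.0 ≈ 140 km

140 km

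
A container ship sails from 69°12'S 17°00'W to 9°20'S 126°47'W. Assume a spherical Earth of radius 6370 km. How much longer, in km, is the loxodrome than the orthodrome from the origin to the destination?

864 km

Great circle: cos σ = sin φ₁ sin φ₂ + cos φ₁ cos φ₂ cos Δλ,  σ = 1.5378 rad → d_gc = 9795.7 km
Rhumb line: Δψ = +1.5317, q = Δφ/Δψ = 0.6822, d_rh = R√(Δφ²+q²Δλ²) = 10659.3 km
Excess = 10659.3 − 9795.7 = 863.6 ≈ 864 km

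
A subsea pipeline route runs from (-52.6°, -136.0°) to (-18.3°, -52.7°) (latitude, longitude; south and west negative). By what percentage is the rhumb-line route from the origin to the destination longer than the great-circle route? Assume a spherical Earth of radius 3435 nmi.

3.7%

Great circle: σ = 1.2485 rad → d_gc = Rσ = 4288.7 nmi
Rhumb: Δφ = +0.5986, Δλ = +1.4539, Δψ = +0.7583, q = Δφ/Δψ = 0.7894 → d_rh = R√(Δφ²+q²Δλ²) = 4446.5 nmi
Excess = (4446.5 − 4288.7) / 4288.7 = 157.8 / 4288.7 = 3.68% ≈ 3.7%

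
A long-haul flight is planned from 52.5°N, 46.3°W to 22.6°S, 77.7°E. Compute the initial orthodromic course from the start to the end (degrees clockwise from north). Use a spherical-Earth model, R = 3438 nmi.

N = sin Δλ·cos φ₂ = +0.7654;  D = cos φ₁ sin φ₂ − sin φ₁ cos φ₂ cos Δλ = +0.1756
initial course = atan2(N, D) = 77.08°

77.1°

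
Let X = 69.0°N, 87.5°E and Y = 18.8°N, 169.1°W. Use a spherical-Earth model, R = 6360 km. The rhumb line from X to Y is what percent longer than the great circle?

Great circle: σ = 1.3467 rad → d_gc = Rσ = 8564.9 km
Rhumb: Δφ = -0.8762, Δλ = +1.8047, Δψ = -1.3514, q = Δφ/Δψ = 0.6483 → d_rh = R√(Δφ²+q²Δλ²) = 9296.5 km
Excess = (9296.5 − 8564.9) / 8564.9 = 731.6 / 8564.9 = 8.54% ≈ 8.5%

8.5%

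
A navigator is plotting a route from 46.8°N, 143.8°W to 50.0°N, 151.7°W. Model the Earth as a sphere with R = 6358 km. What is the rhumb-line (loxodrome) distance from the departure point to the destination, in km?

Rhumb course C = atan2(Δλ, Δψ) with Δψ = ln[tan(π/4+φ₂/2)/tan(π/4+φ₁/2)] = +0.0842, Δλ = -0.1379 → C = 301.40°
d = R·|Δφ| / |cos C| = 6358·0.05585 / 0.52100 = 682 km

682 km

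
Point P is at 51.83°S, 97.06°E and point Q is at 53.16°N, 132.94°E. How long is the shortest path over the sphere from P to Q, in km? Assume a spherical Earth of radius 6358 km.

12118 km

Haversine: a = sin²(Δφ/2)+cos φ₁ cos φ₂ sin²(Δλ/2) = 0.66448;  σ = 2·atan2(√a,√(1−a))
σ = 109.206° → d = Rσ = 6358·1.90600 = 12118 km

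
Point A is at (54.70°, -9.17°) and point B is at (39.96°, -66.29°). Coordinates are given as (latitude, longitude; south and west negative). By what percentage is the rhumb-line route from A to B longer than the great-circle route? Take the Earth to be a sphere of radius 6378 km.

Great circle: σ = 0.7003 rad → d_gc = Rσ = 4466.8 km
Rhumb: Δφ = -0.2573, Δλ = -0.9969, Δψ = -0.3831, q = Δφ/Δψ = 0.6715 → d_rh = R√(Δφ²+q²Δλ²) = 4573.8 km
Excess = (4573.8 − 4466.8) / 4466.8 = 107.0 / 4466.8 = 2.40% ≈ 2.4%

2.4%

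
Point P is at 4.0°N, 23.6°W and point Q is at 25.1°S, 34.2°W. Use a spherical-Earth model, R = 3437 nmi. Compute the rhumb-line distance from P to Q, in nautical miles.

1852 nmi

Rhumb course C = atan2(Δλ, Δψ) with Δψ = ln[tan(π/4+φ₂/2)/tan(π/4+φ₁/2)] = -0.5227, Δλ = -0.1850 → C = 199.49°
d = R·|Δφ| / |cos C| = 3437·0.50789 / 0.94269 = 1852 nmi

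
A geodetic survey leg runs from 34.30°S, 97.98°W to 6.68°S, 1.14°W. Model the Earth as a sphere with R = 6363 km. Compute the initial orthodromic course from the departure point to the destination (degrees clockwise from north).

θ = atan2( sin Δλ·cos φ₂ ,  cos φ₁ sin φ₂ − sin φ₁ cos φ₂ cos Δλ )
  = atan2(+0.9861, -0.1628) = 99.37°

99.4°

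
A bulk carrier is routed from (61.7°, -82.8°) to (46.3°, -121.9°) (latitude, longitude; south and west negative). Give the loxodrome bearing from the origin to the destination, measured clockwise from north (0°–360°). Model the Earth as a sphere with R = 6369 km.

235.8°

Meridional parts: M(φ₁)=+1.3779, M(φ₂)=+0.9138 → ΔM = -0.4641;  Δλ = -0.6824 rad
tan C = Δλ / ΔM = +1.4706 → C = 235.78°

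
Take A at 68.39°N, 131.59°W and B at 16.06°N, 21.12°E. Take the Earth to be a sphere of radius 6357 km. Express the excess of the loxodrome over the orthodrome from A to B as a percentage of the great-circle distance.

Great circle: σ = 1.6282 rad → d_gc = Rσ = 10350.2 km
Rhumb: Δφ = -0.9133, Δλ = +2.6653, Δψ = -1.3722, q = Δφ/Δψ = 0.6656 → d_rh = R√(Δφ²+q²Δλ²) = 12684.1 km
Excess = (12684.1 − 10350.2) / 10350.2 = 2333.9 / 10350.2 = 22.549% ≈ 22.5%

22.5%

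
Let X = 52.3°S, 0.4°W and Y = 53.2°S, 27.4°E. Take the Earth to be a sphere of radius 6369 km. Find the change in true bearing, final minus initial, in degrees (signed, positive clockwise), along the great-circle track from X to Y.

At departure: θ₁ = atan2(sin Δλ cos φ₂, cos φ₁ sin φ₂ − sin φ₁ cos φ₂ cos Δλ) = 104.15°
At arrival: θ₂ = atan2(sin Δλ cos φ₁, −cos φ₂ sin φ₁ + sin φ₂ cos φ₁ cos Δλ) = 81.86°
Δθ = θ₂ − θ₁ = -22.3°

-22.3°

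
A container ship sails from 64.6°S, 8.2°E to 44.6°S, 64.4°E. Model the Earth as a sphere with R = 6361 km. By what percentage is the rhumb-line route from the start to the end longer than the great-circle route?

2.8%

Great circle: σ = 0.6365 rad → d_gc = Rσ = 4048.8 km
Rhumb: Δφ = +0.3491, Δλ = +0.9809, Δψ = +0.6185, q = Δφ/Δψ = 0.5644 → d_rh = R√(Δφ²+q²Δλ²) = 4162.8 km
Excess = (4162.8 − 4048.8) / 4048.8 = 114.0 / 4048.8 = 2.82% ≈ 2.8%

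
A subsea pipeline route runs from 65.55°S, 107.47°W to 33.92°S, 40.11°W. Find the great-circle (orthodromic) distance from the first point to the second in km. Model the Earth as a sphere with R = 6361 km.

5572 km

Haversine: a = sin²(Δφ/2)+cos φ₁ cos φ₂ sin²(Δλ/2) = 0.17990;  σ = 2·atan2(√a,√(1−a))
σ = 50.193° → d = Rσ = 6361·0.87603 = 5572 km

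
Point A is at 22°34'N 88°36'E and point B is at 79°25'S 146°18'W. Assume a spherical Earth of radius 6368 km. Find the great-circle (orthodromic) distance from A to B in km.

cos σ = sin φ₁ sin φ₂ + cos φ₁ cos φ₂ cos Δλ
      = sin(22.57°)sin(-79.42°) + cos(22.57°)cos(-79.42°)cos(125.10°) = -0.4748
σ = 118.343° → d = Rσ = 6368·2.06548 = 13153 km

13153 km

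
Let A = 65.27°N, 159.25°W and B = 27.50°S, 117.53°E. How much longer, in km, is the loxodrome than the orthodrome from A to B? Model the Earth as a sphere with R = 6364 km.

251 km

Great circle: cos σ = sin φ₁ sin φ₂ + cos φ₁ cos φ₂ cos Δλ,  σ = 1.9558 rad → d_gc = 12446.9 km
Rhumb line: Δψ = -2.0172, q = Δφ/Δψ = 0.8027, d_rh = R√(Δφ²+q²Δλ²) = 12697.5 km
Excess = 12697.5 − 12446.9 = 250.6 ≈ 251 km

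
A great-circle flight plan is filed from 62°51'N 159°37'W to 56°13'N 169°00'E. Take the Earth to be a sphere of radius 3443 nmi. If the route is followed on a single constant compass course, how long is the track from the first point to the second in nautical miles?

Rhumb course C = atan2(Δλ, Δψ) with Δψ = ln[tan(π/4+φ₂/2)/tan(π/4+φ₁/2)] = -0.2292, Δλ = -0.5477 → C = 247.29°
d = R·|Δφ| / |cos C| = 3443·0.11577 / 0.38602 = 1033 nmi

1033 nmi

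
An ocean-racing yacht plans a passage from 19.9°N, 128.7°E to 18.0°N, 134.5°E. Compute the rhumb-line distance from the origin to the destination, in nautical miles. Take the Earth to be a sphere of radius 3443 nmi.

349 nmi

Δψ = ln[tan(π/4+φ₂/2)/tan(π/4+φ₁/2)] = -0.0351;  Δφ = -0.0332 rad,  Δλ = +0.1012 rad
q = Δφ/Δψ = 0.9457
d = R·√(Δφ² + q²Δλ²) = 3443·0.10132 = 349 nmi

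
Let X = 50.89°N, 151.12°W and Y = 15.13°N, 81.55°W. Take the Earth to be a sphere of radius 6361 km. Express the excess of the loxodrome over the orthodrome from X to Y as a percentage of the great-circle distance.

Great circle: σ = 1.1428 rad → d_gc = Rσ = 7269.1 km
Rhumb: Δφ = -0.6241, Δλ = +1.2142, Δψ = -0.7679, q = Δφ/Δψ = 0.8128 → d_rh = R√(Δφ²+q²Δλ²) = 7427.8 km
Excess = (7427.8 − 7269.1) / 7269.1 = 158.7 / 7269.1 = 2.18% ≈ 2.2%

2.2%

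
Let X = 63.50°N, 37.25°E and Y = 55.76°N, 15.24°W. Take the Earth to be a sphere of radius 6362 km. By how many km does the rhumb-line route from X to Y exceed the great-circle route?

81 km

Great circle: cos σ = sin φ₁ sin φ₂ + cos φ₁ cos φ₂ cos Δλ,  σ = 0.4675 rad → d_gc = 2974.2 km
Rhumb line: Δψ = -0.2686, q = Δφ/Δψ = 0.5029, d_rh = R√(Δφ²+q²Δλ²) = 3054.8 km
Excess = 3054.8 − 2974.2 = 80.6 ≈ 81 km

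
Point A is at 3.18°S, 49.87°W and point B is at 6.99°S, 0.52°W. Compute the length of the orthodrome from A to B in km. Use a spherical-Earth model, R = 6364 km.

cos σ = sin φ₁ sin φ₂ + cos φ₁ cos φ₂ cos Δλ
      = sin(-3.18°)sin(-6.99°) + cos(-3.18°)cos(-6.99°)cos(49.35°) = 0.6523
σ = 49.281° → d = Rσ = 6364·0.86012 = 5474 km

5474 km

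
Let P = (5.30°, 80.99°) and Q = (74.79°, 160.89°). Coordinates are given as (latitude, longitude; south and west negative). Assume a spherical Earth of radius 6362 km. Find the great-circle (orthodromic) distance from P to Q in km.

Haversine: a = sin²(Δφ/2)+cos φ₁ cos φ₂ sin²(Δλ/2) = 0.43253;  σ = 2·atan2(√a,√(1−a))
σ = 82.244° → d = Rσ = 6362·1.43544 = 9132 km

9132 km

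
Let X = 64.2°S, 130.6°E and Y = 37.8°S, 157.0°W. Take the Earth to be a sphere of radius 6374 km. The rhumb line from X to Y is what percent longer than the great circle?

4.5%

Great circle: σ = 0.8556 rad → d_gc = Rσ = 5453.3 km
Rhumb: Δφ = +0.4608, Δλ = +1.2636, Δψ = +0.7603, q = Δφ/Δψ = 0.6060 → d_rh = R√(Δφ²+q²Δλ²) = 5696.4 km
Excess = (5696.4 − 5453.3) / 5453.3 = 243.1 / 5453.3 = 4.46% ≈ 4.5%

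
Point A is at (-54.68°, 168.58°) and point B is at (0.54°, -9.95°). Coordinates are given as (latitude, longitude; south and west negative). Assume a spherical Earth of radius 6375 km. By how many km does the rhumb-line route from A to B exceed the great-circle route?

Great circle: cos σ = sin φ₁ sin φ₂ + cos φ₁ cos φ₂ cos Δλ,  σ = 2.1964 rad → d_gc = 14002.3 km
Rhumb line: Δψ = +1.1540, q = Δφ/Δψ = 0.8352, d_rh = R√(Δφ²+q²Δλ²) = 17691.3 km
Excess = 17691.3 − 14002.3 = 3689.0 ≈ 3689 km

3689 km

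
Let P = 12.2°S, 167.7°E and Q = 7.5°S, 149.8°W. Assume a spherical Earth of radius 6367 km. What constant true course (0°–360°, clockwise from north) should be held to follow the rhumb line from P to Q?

Meridional parts: M(φ₁)=-0.2146, M(φ₂)=-0.1313 → ΔM = +0.0833;  Δλ = +0.7418 rad
tan C = Δλ / ΔM = +8.9066 → C = 83.59°

83.6°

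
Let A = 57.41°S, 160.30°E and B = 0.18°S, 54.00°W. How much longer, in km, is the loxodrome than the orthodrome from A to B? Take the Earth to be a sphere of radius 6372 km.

1720 km

Great circle: cos σ = sin φ₁ sin φ₂ + cos φ₁ cos φ₂ cos Δλ,  σ = 2.0290 rad → d_gc = 12928.6 km
Rhumb line: Δψ = +1.2267, q = Δφ/Δψ = 0.8142, d_rh = R√(Δφ²+q²Δλ²) = 14648.5 km
Excess = 14648.5 − 12928.6 = 1719.9 ≈ 1720 km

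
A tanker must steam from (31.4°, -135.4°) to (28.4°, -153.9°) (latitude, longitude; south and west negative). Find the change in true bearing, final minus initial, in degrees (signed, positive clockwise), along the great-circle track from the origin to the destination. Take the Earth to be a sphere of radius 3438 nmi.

At departure: θ₁ = atan2(sin Δλ cos φ₂, cos φ₁ sin φ₂ − sin φ₁ cos φ₂ cos Δλ) = 264.14°
At arrival: θ₂ = atan2(sin Δλ cos φ₁, −cos φ₂ sin φ₁ + sin φ₂ cos φ₁ cos Δλ) = 254.85°
Δθ = θ₂ − θ₁ = -9.3°

-9.3°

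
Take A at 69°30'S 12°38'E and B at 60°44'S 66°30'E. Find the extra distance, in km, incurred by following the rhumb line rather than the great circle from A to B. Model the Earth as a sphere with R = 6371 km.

81 km

Great circle: cos σ = sin φ₁ sin φ₂ + cos φ₁ cos φ₂ cos Δλ,  σ = 0.4076 rad → d_gc = 2596.98 km
Rhumb line: Δψ = +0.3674, q = Δφ/Δψ = 0.4165, d_rh = R√(Δφ²+q²Δλ²) = 2678.45 km
Excess = 2678.45 − 2596.98 = 81.47 ≈ 81 km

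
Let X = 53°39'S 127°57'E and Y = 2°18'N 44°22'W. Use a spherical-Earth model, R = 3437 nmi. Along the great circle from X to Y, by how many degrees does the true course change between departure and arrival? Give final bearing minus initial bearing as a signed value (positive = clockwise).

Initial bearing θ₁ = atan2(sin Δλ cos φ₂, cos φ₁ sin φ₂ − sin φ₁ cos φ₂ cos Δλ) = 189.80°
Final bearing θ₂ = (initial bearing from the destination back to the start) + 180° = 354.21°
Δθ = θ₂ − θ₁ = +164.4°

+164.4°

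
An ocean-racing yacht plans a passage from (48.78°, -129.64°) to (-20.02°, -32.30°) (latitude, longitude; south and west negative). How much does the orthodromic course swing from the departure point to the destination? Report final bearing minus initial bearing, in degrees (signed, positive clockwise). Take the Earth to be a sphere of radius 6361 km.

At departure: θ₁ = atan2(sin Δλ cos φ₂, cos φ₁ sin φ₂ − sin φ₁ cos φ₂ cos Δλ) = 98.26°
At arrival: θ₂ = atan2(sin Δλ cos φ₁, −cos φ₂ sin φ₁ + sin φ₂ cos φ₁ cos Δλ) = 136.05°
Δθ = θ₂ − θ₁ = +37.8°

+37.8°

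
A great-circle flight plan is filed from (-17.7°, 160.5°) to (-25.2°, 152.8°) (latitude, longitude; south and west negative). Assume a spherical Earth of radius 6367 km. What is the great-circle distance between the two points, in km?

Haversine: a = sin²(Δφ/2)+cos φ₁ cos φ₂ sin²(Δλ/2) = 0.00816;  σ = 2·atan2(√a,√(1−a))
σ = 10.368° → d = Rσ = 6367·0.18095 = 1152 km

1152 km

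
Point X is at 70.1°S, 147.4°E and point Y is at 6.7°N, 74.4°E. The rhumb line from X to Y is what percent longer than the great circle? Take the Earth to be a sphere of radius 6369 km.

2.8%

Great circle: σ = 1.5817 rad → d_gc = Rσ = 10073.6 km
Rhumb: Δφ = +1.3404, Δλ = -1.2741, Δψ = +1.8577, q = Δφ/Δψ = 0.7215 → d_rh = R√(Δφ²+q²Δλ²) = 10351.9 km
Excess = (10351.9 − 10073.6) / 10073.6 = 278.3 / 10073.6 = 2.76% ≈ 2.8%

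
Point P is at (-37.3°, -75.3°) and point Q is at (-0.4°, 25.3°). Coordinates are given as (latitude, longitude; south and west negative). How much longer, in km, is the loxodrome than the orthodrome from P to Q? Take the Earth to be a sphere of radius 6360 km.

224 km

Great circle: cos σ = sin φ₁ sin φ₂ + cos φ₁ cos φ₂ cos Δλ,  σ = 1.7134 rad → d_gc = 10897.1 km
Rhumb line: Δψ = +0.6956, q = Δφ/Δψ = 0.9259, d_rh = R√(Δφ²+q²Δλ²) = 11121.1 km
Excess = 11121.1 − 10897.1 = 224.0 ≈ 224 km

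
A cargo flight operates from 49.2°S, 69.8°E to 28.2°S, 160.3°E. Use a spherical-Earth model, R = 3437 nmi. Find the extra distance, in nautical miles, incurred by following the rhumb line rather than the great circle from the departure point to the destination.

208 nmi

Great circle: cos σ = sin φ₁ sin φ₂ + cos φ₁ cos φ₂ cos Δλ,  σ = 1.2103 rad → d_gc = 4160.0 nmi
Rhumb line: Δψ = +0.4758, q = Δφ/Δψ = 0.7703, d_rh = R√(Δφ²+q²Δλ²) = 4367.6 nmi
Excess = 4367.6 − 4160.0 = 207.6 ≈ 208 nmi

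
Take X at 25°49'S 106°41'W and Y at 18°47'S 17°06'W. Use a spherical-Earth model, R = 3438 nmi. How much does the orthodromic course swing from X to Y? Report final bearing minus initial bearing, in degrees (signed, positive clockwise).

-41.4°

Initial bearing θ₁ = atan2(sin Δλ cos φ₂, cos φ₁ sin φ₂ − sin φ₁ cos φ₂ cos Δλ) = 106.86°
Final bearing θ₂ = (initial bearing from the destination back to the start) + 180° = 65.50°
Δθ = θ₂ − θ₁ = -41.4°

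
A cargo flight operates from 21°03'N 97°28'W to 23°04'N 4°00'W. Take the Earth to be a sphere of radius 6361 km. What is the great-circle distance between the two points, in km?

cos σ = sin φ₁ sin φ₂ + cos φ₁ cos φ₂ cos Δλ
      = sin(21.05°)sin(23.07°) + cos(21.05°)cos(23.07°)cos(93.47°) = 0.0888
σ = 84.905° → d = Rσ = 6361·1.48187 = 9426 km

9426 km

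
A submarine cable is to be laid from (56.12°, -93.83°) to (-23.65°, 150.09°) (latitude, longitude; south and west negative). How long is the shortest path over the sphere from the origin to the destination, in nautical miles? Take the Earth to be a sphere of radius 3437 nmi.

cos σ = sin φ₁ sin φ₂ + cos φ₁ cos φ₂ cos Δλ
      = sin(56.12°)sin(-23.65°) + cos(56.12°)cos(-23.65°)cos(-116.08°) = -0.5575
σ = 123.885° → d = Rσ = 3437·2.16220 = 7431 nmi

7431 nmi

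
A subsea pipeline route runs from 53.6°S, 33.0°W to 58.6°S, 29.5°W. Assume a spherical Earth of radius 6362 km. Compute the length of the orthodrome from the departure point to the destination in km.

596 km

Haversine: a = sin²(Δφ/2)+cos φ₁ cos φ₂ sin²(Δλ/2) = 0.00219;  σ = 2·atan2(√a,√(1−a))
σ = 5.366° → d = Rσ = 6362·0.09365 = 596 km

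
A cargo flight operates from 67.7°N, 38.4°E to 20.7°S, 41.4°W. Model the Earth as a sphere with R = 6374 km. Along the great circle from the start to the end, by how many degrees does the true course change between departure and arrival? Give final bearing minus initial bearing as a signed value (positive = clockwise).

-49.9°

At departure: θ₁ = atan2(sin Δλ cos φ₂, cos φ₁ sin φ₂ − sin φ₁ cos φ₂ cos Δλ) = 252.66°
At arrival: θ₂ = atan2(sin Δλ cos φ₁, −cos φ₂ sin φ₁ + sin φ₂ cos φ₁ cos Δλ) = 202.78°
Δθ = θ₂ − θ₁ = -49.9°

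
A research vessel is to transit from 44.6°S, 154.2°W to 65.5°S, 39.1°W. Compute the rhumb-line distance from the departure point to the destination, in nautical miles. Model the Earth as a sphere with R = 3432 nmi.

4034 nmi

Rhumb course C = atan2(Δλ, Δψ) with Δψ = ln[tan(π/4+φ₂/2)/tan(π/4+φ₁/2)] = -0.6558, Δλ = +2.0089 → C = 108.08°
d = R·|Δφ| / |cos C| = 3432·0.36477 / 0.31032 = 4034 nmi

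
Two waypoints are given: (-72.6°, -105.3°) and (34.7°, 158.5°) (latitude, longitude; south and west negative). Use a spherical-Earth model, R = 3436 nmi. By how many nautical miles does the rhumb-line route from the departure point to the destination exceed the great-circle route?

248 nmi

Great circle: cos σ = sin φ₁ sin φ₂ + cos φ₁ cos φ₂ cos Δλ,  σ = 2.1770 rad → d_gc = 7480.30 nmi
Rhumb line: Δψ = +2.5236, q = Δφ/Δψ = 0.7421, d_rh = R√(Δφ²+q²Δλ²) = 7728.75 nmi
Excess = 7728.75 − 7480.30 = 248.45 ≈ 248 nmi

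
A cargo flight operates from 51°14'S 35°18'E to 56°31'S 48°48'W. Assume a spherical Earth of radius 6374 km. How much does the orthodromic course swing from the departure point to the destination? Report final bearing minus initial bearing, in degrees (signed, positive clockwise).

At departure: θ₁ = atan2(sin Δλ cos φ₂, cos φ₁ sin φ₂ − sin φ₁ cos φ₂ cos Δλ) = 228.94°
At arrival: θ₂ = atan2(sin Δλ cos φ₁, −cos φ₂ sin φ₁ + sin φ₂ cos φ₁ cos Δλ) = 301.15°
Δθ = θ₂ − θ₁ = +72.2°

+72.2°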